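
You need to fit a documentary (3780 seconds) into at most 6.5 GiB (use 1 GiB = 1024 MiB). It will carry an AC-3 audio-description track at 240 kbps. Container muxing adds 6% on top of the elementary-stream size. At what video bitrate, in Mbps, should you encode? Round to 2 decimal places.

Budget: 6.5 GiB = 55834.6 Mb.
Stream payload after overhead: 55834.6 / 1.06 = 52674.1 Mb.
Total bitrate budget: 52674.1 Mb / 3780 s = 13.935 Mbps.
Audio: 240 kbps = 0.240 Mbps.
Video: 13.935 − 0.240 = 13.695 Mbps.

13.69 Mbps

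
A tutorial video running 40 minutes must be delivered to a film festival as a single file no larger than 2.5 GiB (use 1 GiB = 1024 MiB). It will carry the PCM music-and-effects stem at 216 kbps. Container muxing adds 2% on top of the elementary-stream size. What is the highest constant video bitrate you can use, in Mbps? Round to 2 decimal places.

8.56 Mbps

Budget: 2.5 GiB = 21474.8 Mb.
Stream payload after overhead: 21474.8 / 1.02 = 21053.8 Mb.
40 min = 2400 s
Total bitrate budget: 21053.8 Mb / 2400 s = 8.772 Mbps.
Audio: 216 kbps = 0.216 Mbps.
Video: 8.772 − 0.216 = 8.556 Mbps.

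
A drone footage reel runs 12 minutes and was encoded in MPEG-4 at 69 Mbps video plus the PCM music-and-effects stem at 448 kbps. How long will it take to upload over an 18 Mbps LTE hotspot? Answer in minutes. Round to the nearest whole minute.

12 min = 720 s
Audio: 448 kbps = 0.448 Mbps.
Total bitrate: 69.448 Mbps.
File: 69.448 Mbps × 720 s = 50002.6 Mb.
At 18 Mbps: 50002.6 / 18 = 2777.9 s ≈ 46.3 minutes.

46 minutes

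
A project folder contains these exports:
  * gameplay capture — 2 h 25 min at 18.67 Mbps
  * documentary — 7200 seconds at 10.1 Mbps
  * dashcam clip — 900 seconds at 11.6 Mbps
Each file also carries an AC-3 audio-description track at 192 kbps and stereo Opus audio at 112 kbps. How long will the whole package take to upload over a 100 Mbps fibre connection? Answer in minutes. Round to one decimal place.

Audio total: 192 + 112 = 304 kbps = 0.304 Mbps.
gameplay capture: 18.974 Mbps × 8700 s = 165073.8 Mb
documentary: 10.404 Mbps × 7200 s = 74908.8 Mb
dashcam clip: 11.904 Mbps × 900 s = 10713.6 Mb
Total: 250696.2 Mb = 31337.0 MB.
At 100 Mbps: 250696.2 / 100 = 2507 s ≈ 41.8 minutes.

41.8 minutes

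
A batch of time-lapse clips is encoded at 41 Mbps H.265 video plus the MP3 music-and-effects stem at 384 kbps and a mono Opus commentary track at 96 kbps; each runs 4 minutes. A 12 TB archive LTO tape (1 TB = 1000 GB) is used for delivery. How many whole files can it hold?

4 min = 240 s
Audio total: 384 + 96 = 480 kbps = 0.480 Mbps.
Total bitrate: 41.480 Mbps.
Per item: 41.480 Mbps × 240 s = 9,955 Mb = 1,244 MB.
Capacity: 12 TB = 96,000,000 Mb; 9643.20 items → 9643 complete.

9643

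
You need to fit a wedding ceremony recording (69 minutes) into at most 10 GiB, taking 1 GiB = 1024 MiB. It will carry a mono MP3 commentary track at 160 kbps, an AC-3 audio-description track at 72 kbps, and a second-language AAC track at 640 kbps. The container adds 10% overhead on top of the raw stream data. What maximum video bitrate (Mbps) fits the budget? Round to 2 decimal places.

17.99 Mbps

Budget: 10 GiB = 85899.3 Mb.
Stream payload after overhead: 85899.3 / 1.10 = 78090.3 Mb.
69 min = 4140 s
Total bitrate budget: 78090.3 Mb / 4140 s = 18.862 Mbps.
Audio total: 160 + 72 + 640 = 872 kbps = 0.872 Mbps.
Video: 18.862 − 0.872 = 17.990 Mbps.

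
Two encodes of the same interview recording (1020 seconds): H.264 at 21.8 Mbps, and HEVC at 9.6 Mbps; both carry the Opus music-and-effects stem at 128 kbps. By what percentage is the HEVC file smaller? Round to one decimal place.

55.6%

Audio: 128 kbps = 0.128 Mbps.
H.264: 21.928 Mbps × 1020 s = 22366.6 Mb = 2.604 GiB.
HEVC: 9.728 Mbps × 1020 s = 9922.6 Mb = 1.155 GiB.
Reduction: (1 − 1.155/2.604) × 100 = 55.64%.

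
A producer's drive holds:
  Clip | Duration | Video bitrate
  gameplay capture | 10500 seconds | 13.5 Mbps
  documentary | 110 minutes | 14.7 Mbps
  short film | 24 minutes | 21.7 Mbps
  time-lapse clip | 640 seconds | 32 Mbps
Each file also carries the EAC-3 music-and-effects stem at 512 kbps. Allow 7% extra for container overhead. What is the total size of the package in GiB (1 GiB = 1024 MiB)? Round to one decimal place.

Audio: 512 kbps = 0.512 Mbps.
gameplay capture: 14.012 Mbps × 10500 s × 1.07 = 157424.8 Mb
documentary: 15.212 Mbps × 6600 s × 1.07 = 107427.1 Mb
short film: 22.212 Mbps × 1440 s × 1.07 = 34224.2 Mb
time-lapse clip: 32.512 Mbps × 640 s × 1.07 = 22264.2 Mb
Total: 321340.4 Mb = 40167.6 MB.
= 37.41 GiB.

37.4 GiB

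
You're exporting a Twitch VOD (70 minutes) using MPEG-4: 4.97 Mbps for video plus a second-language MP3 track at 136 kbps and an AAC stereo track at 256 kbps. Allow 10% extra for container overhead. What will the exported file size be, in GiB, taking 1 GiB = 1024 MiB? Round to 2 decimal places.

2.88 GiB

70 min = 4200 s
Audio total: 136 + 256 = 392 kbps = 0.392 Mbps.
Total bitrate: 4.97 + 0.392 = 5.362 Mbps.
Stream data: 5.362 Mbps × 4200 s = 22520.4 Mb.
With 10% container overhead: ×1.10.
24,772 Mb = 3,096,555,000 bytes ÷ 1,073,741,824 = 2.884 GiB.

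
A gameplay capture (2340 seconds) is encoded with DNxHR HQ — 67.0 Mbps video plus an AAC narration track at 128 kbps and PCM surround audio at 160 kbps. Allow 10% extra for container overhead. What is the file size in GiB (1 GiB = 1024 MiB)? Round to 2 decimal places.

Audio total: 128 + 160 = 288 kbps = 0.288 Mbps.
Total bitrate: 67.0 + 0.288 = 67.288 Mbps.
Stream data: 67.288 Mbps × 2340 s = 157453.9 Mb.
With 10% container overhead: ×1.10.
173,199 Mb = 21,649,914,000 bytes ÷ 1,073,741,824 = 20.16 GiB.

20.16 GiB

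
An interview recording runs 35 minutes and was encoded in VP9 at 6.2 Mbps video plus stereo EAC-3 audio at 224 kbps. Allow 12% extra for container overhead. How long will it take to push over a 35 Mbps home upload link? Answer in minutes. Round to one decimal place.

7.2 minutes

35 min = 2100 s
Audio: 224 kbps = 0.224 Mbps.
Total bitrate: 6.424 Mbps.
File: 6.424 Mbps × 2100 s = 13490.4 Mb.
With 12% container overhead: ×1.12. → 15109.2 Mb.
At 35 Mbps: 15109.2 / 35 = 431.7 s ≈ 7.19 minutes.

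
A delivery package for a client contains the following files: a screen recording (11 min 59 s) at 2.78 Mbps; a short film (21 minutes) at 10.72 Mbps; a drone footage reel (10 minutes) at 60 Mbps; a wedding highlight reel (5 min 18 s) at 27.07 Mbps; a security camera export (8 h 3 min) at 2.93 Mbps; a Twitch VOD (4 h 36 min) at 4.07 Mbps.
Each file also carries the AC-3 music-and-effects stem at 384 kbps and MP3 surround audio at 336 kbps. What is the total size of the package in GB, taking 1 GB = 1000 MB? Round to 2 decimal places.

Audio total: 384 + 336 = 720 kbps = 0.720 Mbps.
screen recording: 3.500 Mbps × 719 s = 2516.5 Mb
short film: 11.440 Mbps × 1260 s = 14414.4 Mb
drone footage reel: 60.720 Mbps × 600 s = 36432.0 Mb
wedding highlight reel: 27.790 Mbps × 318 s = 8837.2 Mb
security camera export: 3.650 Mbps × 28980 s = 105777.0 Mb
Twitch VOD: 4.790 Mbps × 16560 s = 79322.4 Mb
Total: 247299.5 Mb = 30912.4 MB.
= 30.91 GB.

30.91 GB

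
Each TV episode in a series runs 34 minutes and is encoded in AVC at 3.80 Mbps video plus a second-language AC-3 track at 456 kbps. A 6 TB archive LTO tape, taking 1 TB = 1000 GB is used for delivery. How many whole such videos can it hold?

5528

34 min = 2040 s
Audio: 456 kbps = 0.456 Mbps.
Total bitrate: 4.256 Mbps.
Per item: 4.256 Mbps × 2040 s = 8,682 Mb = 1,085 MB.
Capacity: 6 TB = 48,000,000 Mb; 5528.53 items → 5528 complete.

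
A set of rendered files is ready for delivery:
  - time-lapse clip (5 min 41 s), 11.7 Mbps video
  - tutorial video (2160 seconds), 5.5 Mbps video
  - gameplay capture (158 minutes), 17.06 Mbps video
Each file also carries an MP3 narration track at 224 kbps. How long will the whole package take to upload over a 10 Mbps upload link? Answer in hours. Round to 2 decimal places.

5.01 hours

Audio: 224 kbps = 0.224 Mbps.
time-lapse clip: 11.924 Mbps × 341 s = 4066.1 Mb
tutorial video: 5.724 Mbps × 2160 s = 12363.8 Mb
gameplay capture: 17.284 Mbps × 9480 s = 163852.3 Mb
Total: 180282.2 Mb = 22535.3 MB.
At 10 Mbps: 180282.2 / 10 = 18028 s ≈ 5.01 hours.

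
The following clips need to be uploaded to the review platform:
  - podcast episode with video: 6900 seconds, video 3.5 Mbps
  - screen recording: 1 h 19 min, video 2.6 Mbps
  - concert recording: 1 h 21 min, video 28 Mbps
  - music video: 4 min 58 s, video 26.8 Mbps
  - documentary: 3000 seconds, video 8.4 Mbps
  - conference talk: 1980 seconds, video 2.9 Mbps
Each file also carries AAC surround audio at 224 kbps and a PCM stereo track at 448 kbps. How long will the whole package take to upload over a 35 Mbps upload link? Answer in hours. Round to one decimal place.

Audio total: 224 + 448 = 672 kbps = 0.672 Mbps.
podcast episode with video: 4.172 Mbps × 6900 s = 28786.8 Mb
screen recording: 3.272 Mbps × 4740 s = 15509.3 Mb
concert recording: 28.672 Mbps × 4860 s = 139345.9 Mb
music video: 27.472 Mbps × 298 s = 8186.7 Mb
documentary: 9.072 Mbps × 3000 s = 27216.0 Mb
conference talk: 3.572 Mbps × 1980 s = 7072.6 Mb
Total: 226117.2 Mb = 28264.7 MB.
At 35 Mbps: 226117.2 / 35 = 6460 s ≈ 1.79 hours.

1.8 hours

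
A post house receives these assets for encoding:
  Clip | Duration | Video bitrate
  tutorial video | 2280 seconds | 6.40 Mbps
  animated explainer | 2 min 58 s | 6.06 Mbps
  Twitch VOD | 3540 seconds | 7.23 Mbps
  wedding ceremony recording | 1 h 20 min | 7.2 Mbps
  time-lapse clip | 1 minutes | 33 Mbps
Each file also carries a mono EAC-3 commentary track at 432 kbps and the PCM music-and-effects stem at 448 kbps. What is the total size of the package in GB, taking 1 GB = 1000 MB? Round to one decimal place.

Audio total: 432 + 448 = 880 kbps = 0.880 Mbps.
tutorial video: 7.280 Mbps × 2280 s = 16598.4 Mb
animated explainer: 6.940 Mbps × 178 s = 1235.3 Mb
Twitch VOD: 8.110 Mbps × 3540 s = 28709.4 Mb
wedding ceremony recording: 8.080 Mbps × 4800 s = 38784.0 Mb
time-lapse clip: 33.880 Mbps × 60 s = 2032.8 Mb
Total: 87359.9 Mb = 10920.0 MB.
= 10.92 GB.

10.9 GB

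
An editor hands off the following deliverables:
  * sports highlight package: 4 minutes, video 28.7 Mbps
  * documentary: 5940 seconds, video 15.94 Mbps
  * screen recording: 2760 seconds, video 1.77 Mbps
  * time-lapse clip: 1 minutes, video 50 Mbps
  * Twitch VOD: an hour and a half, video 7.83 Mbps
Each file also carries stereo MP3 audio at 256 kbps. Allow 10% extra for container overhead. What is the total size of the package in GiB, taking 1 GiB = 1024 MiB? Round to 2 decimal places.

19.90 GiB

Audio: 256 kbps = 0.256 Mbps.
sports highlight package: 28.956 Mbps × 240 s × 1.10 = 7644.4 Mb
documentary: 16.196 Mbps × 5940 s × 1.10 = 105824.7 Mb
screen recording: 2.026 Mbps × 2760 s × 1.10 = 6150.9 Mb
time-lapse clip: 50.256 Mbps × 60 s × 1.10 = 3316.9 Mb
Twitch VOD: 8.086 Mbps × 5400 s × 1.10 = 48030.8 Mb
Total: 170967.7 Mb = 21371.0 MB.
= 19.90 GiB.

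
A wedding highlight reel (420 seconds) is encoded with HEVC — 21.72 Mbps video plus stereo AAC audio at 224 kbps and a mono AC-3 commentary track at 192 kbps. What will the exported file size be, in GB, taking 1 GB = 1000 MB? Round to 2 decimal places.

1.16 GB

Audio total: 224 + 192 = 416 kbps = 0.416 Mbps.
Total bitrate: 21.72 + 0.416 = 22.136 Mbps.
Stream data: 22.136 Mbps × 420 s = 9297.1 Mb.
9,297 Mb ÷ 8 = 1,162 MB → 1.162 GB.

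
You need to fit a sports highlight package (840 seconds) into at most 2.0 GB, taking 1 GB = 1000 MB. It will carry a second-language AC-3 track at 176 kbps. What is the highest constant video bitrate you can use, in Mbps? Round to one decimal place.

Budget: 2.0 GB = 16000.0 Mb.
Total bitrate budget: 16000.0 Mb / 840 s = 19.048 Mbps.
Audio: 176 kbps = 0.176 Mbps.
Video: 19.048 − 0.176 = 18.872 Mbps.

18.9 Mbps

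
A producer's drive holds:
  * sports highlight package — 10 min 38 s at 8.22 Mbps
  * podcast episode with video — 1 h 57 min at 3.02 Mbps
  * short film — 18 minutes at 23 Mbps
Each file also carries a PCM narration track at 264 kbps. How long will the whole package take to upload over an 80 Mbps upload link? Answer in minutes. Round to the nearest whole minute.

11 minutes

Audio: 264 kbps = 0.264 Mbps.
sports highlight package: 8.484 Mbps × 638 s = 5412.8 Mb
podcast episode with video: 3.284 Mbps × 7020 s = 23053.7 Mb
short film: 23.264 Mbps × 1080 s = 25125.1 Mb
Total: 53591.6 Mb = 6698.9 MB.
At 80 Mbps: 53591.6 / 80 = 670 s ≈ 11.2 minutes.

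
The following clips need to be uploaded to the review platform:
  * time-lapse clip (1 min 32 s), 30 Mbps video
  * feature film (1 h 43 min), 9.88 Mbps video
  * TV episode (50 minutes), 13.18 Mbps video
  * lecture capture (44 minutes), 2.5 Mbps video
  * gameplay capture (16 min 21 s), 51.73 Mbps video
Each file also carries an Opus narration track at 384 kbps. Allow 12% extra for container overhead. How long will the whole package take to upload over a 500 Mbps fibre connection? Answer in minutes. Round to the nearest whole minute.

Audio: 384 kbps = 0.384 Mbps.
time-lapse clip: 30.384 Mbps × 92 s × 1.12 = 3130.8 Mb
feature film: 10.264 Mbps × 6180 s × 1.12 = 71043.3 Mb
TV episode: 13.564 Mbps × 3000 s × 1.12 = 45575.0 Mb
lecture capture: 2.884 Mbps × 2640 s × 1.12 = 8527.4 Mb
gameplay capture: 52.114 Mbps × 981 s × 1.12 = 57258.7 Mb
Total: 185535.2 Mb = 23191.9 MB.
At 500 Mbps: 185535.2 / 500 = 371 s ≈ 6.18 minutes.

6 minutes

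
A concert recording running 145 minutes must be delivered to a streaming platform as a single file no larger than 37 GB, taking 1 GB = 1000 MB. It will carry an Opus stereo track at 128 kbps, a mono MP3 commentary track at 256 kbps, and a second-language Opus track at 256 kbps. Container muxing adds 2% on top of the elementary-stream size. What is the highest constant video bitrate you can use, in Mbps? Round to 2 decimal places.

Budget: 37 GB = 296000.0 Mb.
Stream payload after overhead: 296000.0 / 1.02 = 290196.1 Mb.
145 min = 8700 s
Total bitrate budget: 290196.1 Mb / 8700 s = 33.356 Mbps.
Audio total: 128 + 256 + 256 = 640 kbps = 0.640 Mbps.
Video: 33.356 − 0.640 = 32.716 Mbps.

32.72 Mbps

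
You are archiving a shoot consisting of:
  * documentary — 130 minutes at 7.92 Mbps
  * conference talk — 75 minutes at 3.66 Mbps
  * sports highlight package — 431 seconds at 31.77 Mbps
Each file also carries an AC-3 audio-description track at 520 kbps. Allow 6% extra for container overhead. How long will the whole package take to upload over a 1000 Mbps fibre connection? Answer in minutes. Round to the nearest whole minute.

2 minutes

Audio: 520 kbps = 0.520 Mbps.
documentary: 8.440 Mbps × 7800 s × 1.06 = 69781.9 Mb
conference talk: 4.180 Mbps × 4500 s × 1.06 = 19938.6 Mb
sports highlight package: 32.290 Mbps × 431 s × 1.06 = 14752.0 Mb
Total: 104472.5 Mb = 13059.1 MB.
At 1000 Mbps: 104472.5 / 1000 = 104 s ≈ 1.74 minutes.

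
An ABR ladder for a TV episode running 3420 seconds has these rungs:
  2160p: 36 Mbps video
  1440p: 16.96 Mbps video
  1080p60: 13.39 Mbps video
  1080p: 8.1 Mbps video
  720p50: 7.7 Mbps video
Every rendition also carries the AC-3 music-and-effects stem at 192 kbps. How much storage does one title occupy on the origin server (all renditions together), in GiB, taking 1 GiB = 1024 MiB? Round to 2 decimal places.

Audio: 192 kbps = 0.192 Mbps.
Sum of rendition bitrates: (36+0.192) + (16.96+0.192) + (13.39+0.192) + (8.1+0.192) + (7.7+0.192) = 83.110 Mbps.
× 3420 s = 284,236 Mb = 35,530 MB = 33.09 GiB.

33.09 GiB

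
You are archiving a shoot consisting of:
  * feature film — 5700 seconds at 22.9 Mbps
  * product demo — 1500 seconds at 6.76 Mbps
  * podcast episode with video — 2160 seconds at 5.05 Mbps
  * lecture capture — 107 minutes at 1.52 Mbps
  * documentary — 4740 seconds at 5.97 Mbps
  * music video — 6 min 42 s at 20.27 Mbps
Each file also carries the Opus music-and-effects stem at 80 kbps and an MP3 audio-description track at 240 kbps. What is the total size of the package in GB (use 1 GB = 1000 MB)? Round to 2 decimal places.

Audio total: 80 + 240 = 320 kbps = 0.320 Mbps.
feature film: 23.220 Mbps × 5700 s = 132354.0 Mb
product demo: 7.080 Mbps × 1500 s = 10620.0 Mb
podcast episode with video: 5.370 Mbps × 2160 s = 11599.2 Mb
lecture capture: 1.840 Mbps × 6420 s = 11812.8 Mb
documentary: 6.290 Mbps × 4740 s = 29814.6 Mb
music video: 20.590 Mbps × 402 s = 8277.2 Mb
Total: 204477.8 Mb = 25559.7 MB.
= 25.56 GB.

25.56 GB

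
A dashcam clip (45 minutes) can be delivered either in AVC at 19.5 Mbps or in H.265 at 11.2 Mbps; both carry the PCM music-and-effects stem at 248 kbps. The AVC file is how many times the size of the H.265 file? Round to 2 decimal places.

1.73

45 min = 2700 s
Audio: 248 kbps = 0.248 Mbps.
AVC: 19.748 Mbps × 2700 s = 53319.6 Mb = 6.665 GB.
H.265: 11.448 Mbps × 2700 s = 30909.6 Mb = 3.864 GB.
Ratio: 6.665 / 3.864 = 1.725.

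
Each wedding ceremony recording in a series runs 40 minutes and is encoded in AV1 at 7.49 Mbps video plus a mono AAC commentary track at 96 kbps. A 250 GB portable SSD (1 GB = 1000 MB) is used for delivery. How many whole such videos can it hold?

109

40 min = 2400 s
Audio: 96 kbps = 0.096 Mbps.
Total bitrate: 7.586 Mbps.
Per item: 7.586 Mbps × 2400 s = 18,206 Mb = 2,276 MB.
Capacity: 250 GB = 2,000,000 Mb; 109.85 items → 109 complete.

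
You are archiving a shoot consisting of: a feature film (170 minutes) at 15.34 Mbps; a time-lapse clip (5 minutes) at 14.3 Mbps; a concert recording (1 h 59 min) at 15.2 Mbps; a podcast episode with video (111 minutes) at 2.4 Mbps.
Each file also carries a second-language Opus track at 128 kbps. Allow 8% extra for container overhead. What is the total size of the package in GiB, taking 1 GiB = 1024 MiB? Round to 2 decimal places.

36.26 GiB

Audio: 128 kbps = 0.128 Mbps.
feature film: 15.468 Mbps × 10200 s × 1.08 = 170395.5 Mb
time-lapse clip: 14.428 Mbps × 300 s × 1.08 = 4674.7 Mb
concert recording: 15.328 Mbps × 7140 s × 1.08 = 118197.3 Mb
podcast episode with video: 2.528 Mbps × 6660 s × 1.08 = 18183.4 Mb
Total: 311450.8 Mb = 38931.4 MB.
= 36.26 GiB.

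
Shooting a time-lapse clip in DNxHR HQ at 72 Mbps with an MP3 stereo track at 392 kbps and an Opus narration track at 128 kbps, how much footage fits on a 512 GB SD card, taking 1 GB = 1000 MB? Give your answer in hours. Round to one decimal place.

Audio total: 392 + 128 = 520 kbps = 0.520 Mbps.
Total bitrate: 72 + 0.520 = 72.520 Mbps.
Capacity: 512 GB = 4,096,000 Mb.
Recording time: 4,096,000 / 72.520 = 56,481 s ≈ 15.7 hours.

15.7 hours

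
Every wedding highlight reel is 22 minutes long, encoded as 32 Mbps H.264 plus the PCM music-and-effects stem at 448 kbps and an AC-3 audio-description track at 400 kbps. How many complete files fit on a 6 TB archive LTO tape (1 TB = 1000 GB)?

1107

22 min = 1320 s
Audio total: 448 + 400 = 848 kbps = 0.848 Mbps.
Total bitrate: 32.848 Mbps.
Per item: 32.848 Mbps × 1320 s = 43,359 Mb = 5,420 MB.
Capacity: 6 TB = 48,000,000 Mb; 1107.03 items → 1107 complete.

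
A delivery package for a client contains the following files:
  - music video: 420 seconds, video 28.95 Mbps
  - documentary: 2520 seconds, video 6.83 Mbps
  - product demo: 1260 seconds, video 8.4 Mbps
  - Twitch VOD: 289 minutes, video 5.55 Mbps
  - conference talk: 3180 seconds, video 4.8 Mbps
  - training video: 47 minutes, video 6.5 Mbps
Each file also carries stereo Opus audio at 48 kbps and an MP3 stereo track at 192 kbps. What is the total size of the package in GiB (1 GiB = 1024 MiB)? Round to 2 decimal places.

Audio total: 48 + 192 = 240 kbps = 0.240 Mbps.
music video: 29.190 Mbps × 420 s = 12259.8 Mb
documentary: 7.070 Mbps × 2520 s = 17816.4 Mb
product demo: 8.640 Mbps × 1260 s = 10886.4 Mb
Twitch VOD: 5.790 Mbps × 17340 s = 100398.6 Mb
conference talk: 5.040 Mbps × 3180 s = 16027.2 Mb
training video: 6.740 Mbps × 2820 s = 19006.8 Mb
Total: 176395.2 Mb = 22049.4 MB.
= 20.54 GiB.

20.54 GiB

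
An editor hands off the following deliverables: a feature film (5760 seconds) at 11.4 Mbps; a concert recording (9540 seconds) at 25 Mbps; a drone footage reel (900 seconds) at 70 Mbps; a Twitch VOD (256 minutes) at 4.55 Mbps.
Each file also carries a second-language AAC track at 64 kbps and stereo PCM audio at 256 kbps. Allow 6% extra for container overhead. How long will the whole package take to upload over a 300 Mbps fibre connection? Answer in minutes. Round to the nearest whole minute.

Audio total: 64 + 256 = 320 kbps = 0.320 Mbps.
feature film: 11.720 Mbps × 5760 s × 1.06 = 71557.6 Mb
concert recording: 25.320 Mbps × 9540 s × 1.06 = 256046.0 Mb
drone footage reel: 70.320 Mbps × 900 s × 1.06 = 67085.3 Mb
Twitch VOD: 4.870 Mbps × 15360 s × 1.06 = 79291.4 Mb
Total: 473980.3 Mb = 59247.5 MB.
At 300 Mbps: 473980.3 / 300 = 1580 s ≈ 26.3 minutes.

26 minutes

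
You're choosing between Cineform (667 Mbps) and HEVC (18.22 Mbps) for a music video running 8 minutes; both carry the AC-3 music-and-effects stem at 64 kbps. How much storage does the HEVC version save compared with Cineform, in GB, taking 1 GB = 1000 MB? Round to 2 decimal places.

8 min = 480 s
Audio: 64 kbps = 0.064 Mbps.
Cineform: 667.064 Mbps × 480 s = 320190.7 Mb = 40.024 GB.
HEVC: 18.284 Mbps × 480 s = 8776.3 Mb = 1.097 GB.
Saving: 40.024 − 1.097 = 38.927 GB.

38.93 GB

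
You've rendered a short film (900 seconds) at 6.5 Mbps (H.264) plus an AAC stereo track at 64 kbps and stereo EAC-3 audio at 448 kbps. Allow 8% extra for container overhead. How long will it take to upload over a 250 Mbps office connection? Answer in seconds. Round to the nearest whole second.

27 seconds

Audio total: 64 + 448 = 512 kbps = 0.512 Mbps.
Total bitrate: 7.012 Mbps.
File: 7.012 Mbps × 900 s = 6310.8 Mb.
With 8% container overhead: ×1.08. → 6815.7 Mb.
At 250 Mbps: 6815.7 / 250 = 27.3 s ≈ 27.3 seconds.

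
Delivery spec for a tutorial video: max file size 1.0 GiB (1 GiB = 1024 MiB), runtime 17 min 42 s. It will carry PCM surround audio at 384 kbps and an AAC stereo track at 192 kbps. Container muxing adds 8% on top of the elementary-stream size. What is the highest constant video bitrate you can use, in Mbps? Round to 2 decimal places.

6.91 Mbps

Budget: 1.0 GiB = 8589.9 Mb.
Stream payload after overhead: 8589.9 / 1.08 = 7953.6 Mb.
17 min 42 s = 1062 s
Total bitrate budget: 7953.6 Mb / 1062 s = 7.489 Mbps.
Audio total: 384 + 192 = 576 kbps = 0.576 Mbps.
Video: 7.489 − 0.576 = 6.913 Mbps.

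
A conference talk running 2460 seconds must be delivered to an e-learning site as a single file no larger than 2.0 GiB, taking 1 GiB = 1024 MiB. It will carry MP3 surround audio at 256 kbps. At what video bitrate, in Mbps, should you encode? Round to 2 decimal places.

6.73 Mbps

Budget: 2.0 GiB = 17179.9 Mb.
Total bitrate budget: 17179.9 Mb / 2460 s = 6.984 Mbps.
Audio: 256 kbps = 0.256 Mbps.
Video: 6.984 − 0.256 = 6.728 Mbps.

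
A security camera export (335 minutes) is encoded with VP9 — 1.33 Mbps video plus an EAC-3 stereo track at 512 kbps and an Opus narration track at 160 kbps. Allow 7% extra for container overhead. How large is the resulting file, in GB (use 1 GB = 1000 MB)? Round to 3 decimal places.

335 min = 20100 s
Audio total: 512 + 160 = 672 kbps = 0.672 Mbps.
Total bitrate: 1.33 + 0.672 = 2.002 Mbps.
Stream data: 2.002 Mbps × 20100 s = 40240.2 Mb.
With 7% container overhead: ×1.07.
43,057 Mb ÷ 8 = 5,382 MB → 5.382 GB.

5.382 GB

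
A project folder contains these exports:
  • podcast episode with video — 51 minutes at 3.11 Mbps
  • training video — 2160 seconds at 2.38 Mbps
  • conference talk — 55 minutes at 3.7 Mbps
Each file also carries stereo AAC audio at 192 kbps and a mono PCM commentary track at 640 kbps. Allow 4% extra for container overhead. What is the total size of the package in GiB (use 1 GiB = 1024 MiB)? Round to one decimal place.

4.1 GiB

Audio total: 192 + 640 = 832 kbps = 0.832 Mbps.
podcast episode with video: 3.942 Mbps × 3060 s × 1.04 = 12545.0 Mb
training video: 3.212 Mbps × 2160 s × 1.04 = 7215.4 Mb
conference talk: 4.532 Mbps × 3300 s × 1.04 = 15553.8 Mb
Total: 35314.3 Mb = 4414.3 MB.
= 4.111 GiB.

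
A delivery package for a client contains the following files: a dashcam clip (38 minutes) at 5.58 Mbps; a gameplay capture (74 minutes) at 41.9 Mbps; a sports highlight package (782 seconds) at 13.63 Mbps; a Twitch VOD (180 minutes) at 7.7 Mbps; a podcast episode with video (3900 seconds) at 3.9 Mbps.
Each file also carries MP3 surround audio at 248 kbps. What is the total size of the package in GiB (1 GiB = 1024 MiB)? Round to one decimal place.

36.5 GiB

Audio: 248 kbps = 0.248 Mbps.
dashcam clip: 5.828 Mbps × 2280 s = 13287.8 Mb
gameplay capture: 42.148 Mbps × 4440 s = 187137.1 Mb
sports highlight package: 13.878 Mbps × 782 s = 10852.6 Mb
Twitch VOD: 7.948 Mbps × 10800 s = 85838.4 Mb
podcast episode with video: 4.148 Mbps × 3900 s = 16177.2 Mb
Total: 313293.2 Mb = 39161.6 MB.
= 36.47 GiB.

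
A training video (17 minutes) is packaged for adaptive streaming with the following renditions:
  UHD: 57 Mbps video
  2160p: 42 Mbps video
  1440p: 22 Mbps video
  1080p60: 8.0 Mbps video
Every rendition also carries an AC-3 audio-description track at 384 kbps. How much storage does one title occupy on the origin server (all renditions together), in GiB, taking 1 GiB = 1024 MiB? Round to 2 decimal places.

15.50 GiB

17 min = 1020 s
Audio: 384 kbps = 0.384 Mbps.
Sum of rendition bitrates: (57+0.384) + (42+0.384) + (22+0.384) + (8.0+0.384) = 130.536 Mbps.
× 1020 s = 133,147 Mb = 16,643 MB = 15.50 GiB.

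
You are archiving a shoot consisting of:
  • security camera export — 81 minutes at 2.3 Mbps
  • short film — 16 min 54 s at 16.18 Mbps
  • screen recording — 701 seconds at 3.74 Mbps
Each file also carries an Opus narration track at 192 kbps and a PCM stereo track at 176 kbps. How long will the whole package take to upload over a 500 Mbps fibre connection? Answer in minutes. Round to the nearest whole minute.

Audio total: 192 + 176 = 368 kbps = 0.368 Mbps.
security camera export: 2.668 Mbps × 4860 s = 12966.5 Mb
short film: 16.548 Mbps × 1014 s = 16779.7 Mb
screen recording: 4.108 Mbps × 701 s = 2879.7 Mb
Total: 32625.9 Mb = 4078.2 MB.
At 500 Mbps: 32625.9 / 500 = 65 s ≈ 1.09 minutes.

1 minutes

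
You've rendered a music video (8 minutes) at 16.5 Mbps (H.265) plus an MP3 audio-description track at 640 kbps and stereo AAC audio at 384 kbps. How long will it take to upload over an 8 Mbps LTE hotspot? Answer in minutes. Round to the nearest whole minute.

8 min = 480 s
Audio total: 640 + 384 = 1024 kbps = 1.024 Mbps.
Total bitrate: 17.524 Mbps.
File: 17.524 Mbps × 480 s = 8411.5 Mb.
At 8 Mbps: 8411.5 / 8 = 1051.4 s ≈ 17.5 minutes.

18 minutes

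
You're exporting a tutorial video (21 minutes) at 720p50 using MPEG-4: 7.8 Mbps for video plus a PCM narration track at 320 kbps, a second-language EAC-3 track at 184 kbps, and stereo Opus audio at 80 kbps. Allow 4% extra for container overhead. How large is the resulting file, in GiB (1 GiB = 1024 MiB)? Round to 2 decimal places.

1.28 GiB

21 min = 1260 s
Audio total: 320 + 184 + 80 = 584 kbps = 0.584 Mbps.
Total bitrate: 7.8 + 0.584 = 8.384 Mbps.
Stream data: 8.384 Mbps × 1260 s = 10563.8 Mb.
With 4% container overhead: ×1.04.
10,986 Mb = 1,373,299,200 bytes ÷ 1,073,741,824 = 1.279 GiB.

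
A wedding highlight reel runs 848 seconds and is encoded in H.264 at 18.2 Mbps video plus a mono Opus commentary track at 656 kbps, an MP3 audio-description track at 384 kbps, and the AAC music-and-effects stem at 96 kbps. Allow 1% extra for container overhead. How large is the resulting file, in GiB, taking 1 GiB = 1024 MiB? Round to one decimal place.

1.9 GiB

Audio total: 656 + 384 + 96 = 1136 kbps = 1.136 Mbps.
Total bitrate: 18.2 + 1.136 = 19.336 Mbps.
Stream data: 19.336 Mbps × 848 s = 16396.9 Mb.
With 1% container overhead: ×1.01.
16,561 Mb = 2,070,112,160 bytes ÷ 1,073,741,824 = 1.928 GiB.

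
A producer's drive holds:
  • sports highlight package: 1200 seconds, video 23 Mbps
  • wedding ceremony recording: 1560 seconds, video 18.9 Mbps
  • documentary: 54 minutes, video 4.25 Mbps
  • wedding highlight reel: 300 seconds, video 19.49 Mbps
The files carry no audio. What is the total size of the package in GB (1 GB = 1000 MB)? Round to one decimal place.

9.6 GB

sports highlight package: 23.000 Mbps × 1200 s = 27600.0 Mb
wedding ceremony recording: 18.900 Mbps × 1560 s = 29484.0 Mb
documentary: 4.250 Mbps × 3240 s = 13770.0 Mb
wedding highlight reel: 19.490 Mbps × 300 s = 5847.0 Mb
Total: 76701.0 Mb = 9587.6 MB.
= 9.588 GB.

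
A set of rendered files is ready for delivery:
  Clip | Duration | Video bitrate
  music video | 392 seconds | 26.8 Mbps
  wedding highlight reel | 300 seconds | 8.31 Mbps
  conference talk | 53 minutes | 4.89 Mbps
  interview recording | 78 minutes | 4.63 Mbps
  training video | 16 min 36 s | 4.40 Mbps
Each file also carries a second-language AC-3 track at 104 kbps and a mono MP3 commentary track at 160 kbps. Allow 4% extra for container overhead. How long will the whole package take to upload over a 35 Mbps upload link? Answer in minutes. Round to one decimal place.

28.3 minutes

Audio total: 104 + 160 = 264 kbps = 0.264 Mbps.
music video: 27.064 Mbps × 392 s × 1.04 = 11033.5 Mb
wedding highlight reel: 8.574 Mbps × 300 s × 1.04 = 2675.1 Mb
conference talk: 5.154 Mbps × 3180 s × 1.04 = 17045.3 Mb
interview recording: 4.894 Mbps × 4680 s × 1.04 = 23820.1 Mb
training video: 4.664 Mbps × 996 s × 1.04 = 4831.2 Mb
Total: 59405.1 Mb = 7425.6 MB.
At 35 Mbps: 59405.1 / 35 = 1697 s ≈ 28.3 minutes.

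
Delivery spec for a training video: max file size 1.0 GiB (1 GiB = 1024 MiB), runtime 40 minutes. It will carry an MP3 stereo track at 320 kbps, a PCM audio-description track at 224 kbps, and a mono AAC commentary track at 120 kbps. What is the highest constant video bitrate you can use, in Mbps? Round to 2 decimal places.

Budget: 1.0 GiB = 8589.9 Mb.
40 min = 2400 s
Total bitrate budget: 8589.9 Mb / 2400 s = 3.579 Mbps.
Audio total: 320 + 224 + 120 = 664 kbps = 0.664 Mbps.
Video: 3.579 − 0.664 = 2.915 Mbps.

2.92 Mbps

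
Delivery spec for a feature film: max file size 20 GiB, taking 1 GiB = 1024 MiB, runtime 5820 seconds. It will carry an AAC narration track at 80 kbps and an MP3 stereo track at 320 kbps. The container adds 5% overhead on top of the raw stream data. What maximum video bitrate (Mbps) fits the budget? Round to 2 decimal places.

Budget: 20 GiB = 171798.7 Mb.
Stream payload after overhead: 171798.7 / 1.05 = 163617.8 Mb.
Total bitrate budget: 163617.8 Mb / 5820 s = 28.113 Mbps.
Audio total: 80 + 320 = 400 kbps = 0.400 Mbps.
Video: 28.113 − 0.400 = 27.713 Mbps.

27.71 Mbps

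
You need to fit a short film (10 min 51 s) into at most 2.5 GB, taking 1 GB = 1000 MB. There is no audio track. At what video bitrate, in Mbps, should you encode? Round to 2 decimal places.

Budget: 2.5 GB = 20000.0 Mb.
10 min 51 s = 651 s
Total bitrate budget: 20000.0 Mb / 651 s = 30.722 Mbps.

30.72 Mbps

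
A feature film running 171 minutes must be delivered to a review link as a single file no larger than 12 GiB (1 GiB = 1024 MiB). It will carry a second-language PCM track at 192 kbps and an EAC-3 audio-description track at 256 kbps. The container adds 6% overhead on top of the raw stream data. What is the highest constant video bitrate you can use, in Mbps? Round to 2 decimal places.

9.03 Mbps

Budget: 12 GiB = 103079.2 Mb.
Stream payload after overhead: 103079.2 / 1.06 = 97244.5 Mb.
171 min = 10260 s
Total bitrate budget: 97244.5 Mb / 10260 s = 9.478 Mbps.
Audio total: 192 + 256 = 448 kbps = 0.448 Mbps.
Video: 9.478 − 0.448 = 9.030 Mbps.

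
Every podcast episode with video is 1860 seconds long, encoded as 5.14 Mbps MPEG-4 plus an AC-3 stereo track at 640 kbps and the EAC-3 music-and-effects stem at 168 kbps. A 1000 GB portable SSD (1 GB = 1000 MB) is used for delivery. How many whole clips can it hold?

Audio total: 640 + 168 = 808 kbps = 0.808 Mbps.
Total bitrate: 5.948 Mbps.
Per item: 5.948 Mbps × 1860 s = 11,063 Mb = 1,383 MB.
Capacity: 1000 GB = 8,000,000 Mb; 723.11 items → 723 complete.

723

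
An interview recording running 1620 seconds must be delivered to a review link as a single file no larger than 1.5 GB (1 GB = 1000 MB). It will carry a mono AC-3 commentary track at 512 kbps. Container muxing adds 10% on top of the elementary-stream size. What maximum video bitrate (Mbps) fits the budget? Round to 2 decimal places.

6.22 Mbps

Budget: 1.5 GB = 12000.0 Mb.
Stream payload after overhead: 12000.0 / 1.10 = 10909.1 Mb.
Total bitrate budget: 10909.1 Mb / 1620 s = 6.734 Mbps.
Audio: 512 kbps = 0.512 Mbps.
Video: 6.734 − 0.512 = 6.222 Mbps.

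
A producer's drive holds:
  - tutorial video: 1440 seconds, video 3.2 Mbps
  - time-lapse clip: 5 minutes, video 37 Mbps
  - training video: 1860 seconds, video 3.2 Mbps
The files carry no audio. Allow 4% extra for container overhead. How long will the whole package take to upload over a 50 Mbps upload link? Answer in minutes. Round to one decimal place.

7.5 minutes

tutorial video: 3.200 Mbps × 1440 s × 1.04 = 4792.3 Mb
time-lapse clip: 37.000 Mbps × 300 s × 1.04 = 11544.0 Mb
training video: 3.200 Mbps × 1860 s × 1.04 = 6190.1 Mb
Total: 22526.4 Mb = 2815.8 MB.
At 50 Mbps: 22526.4 / 50 = 451 s ≈ 7.51 minutes.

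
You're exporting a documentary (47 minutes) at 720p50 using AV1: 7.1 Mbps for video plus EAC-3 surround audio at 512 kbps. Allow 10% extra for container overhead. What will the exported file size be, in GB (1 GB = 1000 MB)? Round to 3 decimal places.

2.952 GB

47 min = 2820 s
Audio: 512 kbps = 0.512 Mbps.
Total bitrate: 7.1 + 0.512 = 7.612 Mbps.
Stream data: 7.612 Mbps × 2820 s = 21465.8 Mb.
With 10% container overhead: ×1.10.
23,612 Mb ÷ 8 = 2,952 MB → 2.952 GB.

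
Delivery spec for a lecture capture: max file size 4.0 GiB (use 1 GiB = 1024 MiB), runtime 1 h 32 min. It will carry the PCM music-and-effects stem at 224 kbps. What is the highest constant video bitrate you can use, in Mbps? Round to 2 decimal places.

Budget: 4.0 GiB = 34359.7 Mb.
1 h 32 min = 92 min = 5520 s
Total bitrate budget: 34359.7 Mb / 5520 s = 6.225 Mbps.
Audio: 224 kbps = 0.224 Mbps.
Video: 6.225 − 0.224 = 6.001 Mbps.

6.00 Mbps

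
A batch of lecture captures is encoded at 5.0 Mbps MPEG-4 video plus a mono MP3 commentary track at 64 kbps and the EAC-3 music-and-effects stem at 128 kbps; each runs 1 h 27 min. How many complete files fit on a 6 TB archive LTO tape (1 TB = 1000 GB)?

1 h 27 min = 87 min = 5220 s
Audio total: 64 + 128 = 192 kbps = 0.192 Mbps.
Total bitrate: 5.192 Mbps.
Per item: 5.192 Mbps × 5220 s = 27,102 Mb = 3,388 MB.
Capacity: 6 TB = 48,000,000 Mb; 1771.07 items → 1771 complete.

1771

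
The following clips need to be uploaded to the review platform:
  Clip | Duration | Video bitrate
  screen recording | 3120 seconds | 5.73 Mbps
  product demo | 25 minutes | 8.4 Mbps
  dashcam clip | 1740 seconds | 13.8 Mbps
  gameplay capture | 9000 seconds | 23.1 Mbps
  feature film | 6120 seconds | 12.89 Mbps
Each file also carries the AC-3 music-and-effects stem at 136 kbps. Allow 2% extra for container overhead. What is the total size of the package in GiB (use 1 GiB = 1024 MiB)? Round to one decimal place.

40.9 GiB

Audio: 136 kbps = 0.136 Mbps.
screen recording: 5.866 Mbps × 3120 s × 1.02 = 18668.0 Mb
product demo: 8.536 Mbps × 1500 s × 1.02 = 13060.1 Mb
dashcam clip: 13.936 Mbps × 1740 s × 1.02 = 24733.6 Mb
gameplay capture: 23.236 Mbps × 9000 s × 1.02 = 213306.5 Mb
feature film: 13.026 Mbps × 6120 s × 1.02 = 81313.5 Mb
Total: 351081.6 Mb = 43885.2 MB.
= 40.87 GiB.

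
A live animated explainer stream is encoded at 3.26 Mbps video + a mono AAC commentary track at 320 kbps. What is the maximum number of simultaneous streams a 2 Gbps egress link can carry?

558

Audio: 320 kbps = 0.320 Mbps.
Per-viewer media rate: 3.580 Mbps.
2 Gbps = 2,000 Mbps; 2,000 / 3.580 = 558.66 → 558 viewers.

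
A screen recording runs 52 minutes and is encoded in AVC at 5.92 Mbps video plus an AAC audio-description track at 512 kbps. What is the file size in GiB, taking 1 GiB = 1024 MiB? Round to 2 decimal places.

2.34 GiB

52 min = 3120 s
Audio: 512 kbps = 0.512 Mbps.
Total bitrate: 5.92 + 0.512 = 6.432 Mbps.
Stream data: 6.432 Mbps × 3120 s = 20067.8 Mb.
20,068 Mb = 2,508,480,000 bytes ÷ 1,073,741,824 = 2.336 GiB.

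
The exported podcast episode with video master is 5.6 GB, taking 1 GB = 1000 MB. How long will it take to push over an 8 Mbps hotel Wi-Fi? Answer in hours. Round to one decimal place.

1.6 hours

File: 5.6 GB = 44800.0 Mb.
At 8 Mbps: 44800.0 / 8 = 5600.0 s ≈ 1.56 hours.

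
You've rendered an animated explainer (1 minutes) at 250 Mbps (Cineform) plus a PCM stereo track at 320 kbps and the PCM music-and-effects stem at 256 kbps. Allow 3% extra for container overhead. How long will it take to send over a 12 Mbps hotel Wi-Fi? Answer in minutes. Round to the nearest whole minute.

Audio total: 320 + 256 = 576 kbps = 0.576 Mbps.
Total bitrate: 250.576 Mbps.
File: 250.576 Mbps × 60 s = 15034.6 Mb.
With 3% container overhead: ×1.03. → 15485.6 Mb.
At 12 Mbps: 15485.6 / 12 = 1290.5 s ≈ 21.5 minutes.

22 minutes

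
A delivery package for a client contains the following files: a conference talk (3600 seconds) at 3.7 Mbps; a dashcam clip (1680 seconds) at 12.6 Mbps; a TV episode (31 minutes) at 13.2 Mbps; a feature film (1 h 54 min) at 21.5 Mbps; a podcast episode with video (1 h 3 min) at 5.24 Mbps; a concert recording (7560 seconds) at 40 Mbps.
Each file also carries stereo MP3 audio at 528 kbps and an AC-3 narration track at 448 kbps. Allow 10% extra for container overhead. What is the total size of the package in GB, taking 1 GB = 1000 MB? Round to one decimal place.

Audio total: 528 + 448 = 976 kbps = 0.976 Mbps.
conference talk: 4.676 Mbps × 3600 s × 1.10 = 18517.0 Mb
dashcam clip: 13.576 Mbps × 1680 s × 1.10 = 25088.4 Mb
TV episode: 14.176 Mbps × 1860 s × 1.10 = 29004.1 Mb
feature film: 22.476 Mbps × 6840 s × 1.10 = 169109.4 Mb
podcast episode with video: 6.216 Mbps × 3780 s × 1.10 = 25846.1 Mb
concert recording: 40.976 Mbps × 7560 s × 1.10 = 340756.4 Mb
Total: 608321.5 Mb = 76040.2 MB.
= 76.04 GB.

76.0 GB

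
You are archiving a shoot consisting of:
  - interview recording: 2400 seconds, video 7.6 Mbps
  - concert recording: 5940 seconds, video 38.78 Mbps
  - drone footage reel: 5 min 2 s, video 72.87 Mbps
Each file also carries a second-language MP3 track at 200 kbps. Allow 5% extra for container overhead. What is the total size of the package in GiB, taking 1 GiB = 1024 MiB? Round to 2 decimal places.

Audio: 200 kbps = 0.200 Mbps.
interview recording: 7.800 Mbps × 2400 s × 1.05 = 19656.0 Mb
concert recording: 38.980 Mbps × 5940 s × 1.05 = 243118.3 Mb
drone footage reel: 73.070 Mbps × 302 s × 1.05 = 23170.5 Mb
Total: 285944.8 Mb = 35743.1 MB.
= 33.29 GiB.

33.29 GiB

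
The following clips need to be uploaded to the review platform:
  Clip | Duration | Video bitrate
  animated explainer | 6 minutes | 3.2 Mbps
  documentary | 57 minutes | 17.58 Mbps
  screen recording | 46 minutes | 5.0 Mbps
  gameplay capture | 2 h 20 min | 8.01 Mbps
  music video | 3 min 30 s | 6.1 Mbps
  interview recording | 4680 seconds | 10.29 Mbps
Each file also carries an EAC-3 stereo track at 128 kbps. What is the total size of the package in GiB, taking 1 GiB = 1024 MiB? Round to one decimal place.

Audio: 128 kbps = 0.128 Mbps.
animated explainer: 3.328 Mbps × 360 s = 1198.1 Mb
documentary: 17.708 Mbps × 3420 s = 60561.4 Mb
screen recording: 5.128 Mbps × 2760 s = 14153.3 Mb
gameplay capture: 8.138 Mbps × 8400 s = 68359.2 Mb
music video: 6.228 Mbps × 210 s = 1307.9 Mb
interview recording: 10.418 Mbps × 4680 s = 48756.2 Mb
Total: 194336.0 Mb = 24292.0 MB.
= 22.62 GiB.

22.6 GiB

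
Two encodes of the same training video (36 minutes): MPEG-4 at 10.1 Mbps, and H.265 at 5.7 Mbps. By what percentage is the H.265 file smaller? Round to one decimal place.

36 min = 2160 s
MPEG-4: 10.100 Mbps × 2160 s = 21816.0 Mb = 2.727 GB.
H.265: 5.700 Mbps × 2160 s = 12312.0 Mb = 1.539 GB.
Reduction: (1 − 1.539/2.727) × 100 = 43.56%.

43.6%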